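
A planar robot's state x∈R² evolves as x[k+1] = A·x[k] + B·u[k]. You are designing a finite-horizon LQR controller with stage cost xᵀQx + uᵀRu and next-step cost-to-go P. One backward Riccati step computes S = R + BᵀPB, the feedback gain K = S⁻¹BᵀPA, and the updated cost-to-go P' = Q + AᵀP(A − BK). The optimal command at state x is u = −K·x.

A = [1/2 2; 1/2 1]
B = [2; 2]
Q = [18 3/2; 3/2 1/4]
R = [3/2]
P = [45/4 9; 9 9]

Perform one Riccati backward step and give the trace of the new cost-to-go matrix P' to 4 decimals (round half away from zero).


19.7409

BᵀP = [40.5000 36.0000]
S = R + BᵀPB = [3/2] + [153.0000] = [154.5000]
BᵀPA = [38.2500 117.0000]
K = S⁻¹·BᵀPA = [0.2476 0.7573]
A−BK = [0.0049 0.4854; 0.0049 -0.5146]
AᵀP(A−BK) = [0.0928 0.2840; 0.2840 1.3981]
P' = Q + AᵀP(A−BK) = [18.0928 1.7840; 1.7840 1.6481]
tr(P') = 19.7409


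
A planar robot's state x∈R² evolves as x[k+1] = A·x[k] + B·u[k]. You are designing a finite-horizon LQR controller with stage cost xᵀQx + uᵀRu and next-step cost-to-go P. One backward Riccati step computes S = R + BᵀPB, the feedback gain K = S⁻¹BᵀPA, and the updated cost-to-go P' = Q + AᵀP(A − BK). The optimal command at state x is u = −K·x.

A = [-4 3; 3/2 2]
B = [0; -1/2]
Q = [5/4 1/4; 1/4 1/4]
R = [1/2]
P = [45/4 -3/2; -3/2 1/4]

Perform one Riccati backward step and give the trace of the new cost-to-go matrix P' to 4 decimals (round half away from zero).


259.1389

BᵀP = [0.7500 -0.1250]
S = R + BᵀPB = [1/2] + [0.0625] = [0.5625]
BᵀPA = [-3.1875 2.0000]
K = S⁻¹·BᵀPA = [-5.6667 3.5556]
A−BK = [-4.0000 3.0000; -1.3333 3.7778]
AᵀP(A−BK) = [180.5000 -117.6667; -117.6667 77.1389]
P' = Q + AᵀP(A−BK) = [181.7500 -117.4167; -117.4167 77.3889]
tr(P') = 259.1389


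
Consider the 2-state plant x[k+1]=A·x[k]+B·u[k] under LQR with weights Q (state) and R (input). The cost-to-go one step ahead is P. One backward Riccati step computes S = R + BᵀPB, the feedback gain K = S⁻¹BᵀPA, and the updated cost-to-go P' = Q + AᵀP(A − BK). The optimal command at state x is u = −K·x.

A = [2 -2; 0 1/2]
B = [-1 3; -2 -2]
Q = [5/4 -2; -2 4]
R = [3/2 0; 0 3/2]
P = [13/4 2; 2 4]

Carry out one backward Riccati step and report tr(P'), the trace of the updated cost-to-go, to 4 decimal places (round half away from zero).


6.5426

BᵀP = [-7.2500 -10.0000; 5.7500 -2.0000]
S = R + BᵀPB = [3/2 0; 0 3/2] + [27.2500 -1.7500; -1.7500 21.2500] = [28.7500 -1.7500; -1.7500 22.7500]
BᵀPA = [-14.5000 9.5000; 11.5000 -12.5000]
K = S⁻¹·BᵀPA = [-0.4758 0.2984; 0.4689 -0.5265]
A−BK = [0.1175 -0.1221; -0.0138 0.0438]
AᵀP(A−BK) = [0.7085 -0.6187; -0.6187 0.5841]
P' = Q + AᵀP(A−BK) = [1.9585 -2.6187; -2.6187 4.5841]
tr(P') = 6.5426


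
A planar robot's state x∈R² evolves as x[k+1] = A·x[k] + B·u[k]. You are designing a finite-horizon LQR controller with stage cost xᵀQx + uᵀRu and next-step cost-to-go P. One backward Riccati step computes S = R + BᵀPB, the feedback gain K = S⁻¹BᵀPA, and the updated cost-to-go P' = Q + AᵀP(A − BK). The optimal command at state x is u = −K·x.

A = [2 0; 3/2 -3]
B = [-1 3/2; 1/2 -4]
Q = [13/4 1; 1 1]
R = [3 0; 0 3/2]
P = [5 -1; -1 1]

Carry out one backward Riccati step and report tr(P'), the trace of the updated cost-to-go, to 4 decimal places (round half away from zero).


14.0782

BᵀP = [-5.5000 1.5000; 11.5000 -5.5000]
S = R + BᵀPB = [3 0; 0 3/2] + [6.2500 -14.2500; -14.2500 39.2500] = [9.2500 -14.2500; -14.2500 40.7500]
BᵀPA = [-8.7500 -4.5000; 14.7500 16.5000]
K = S⁻¹·BᵀPA = [-0.8418 0.2976; 0.0676 0.5090]
A−BK = [1.0568 -0.4659; 2.1912 -1.1129]
AᵀP(A−BK) = [7.8871 -3.4033; -3.4033 1.9410]
P' = Q + AᵀP(A−BK) = [11.1371 -2.4033; -2.4033 2.9410]
tr(P') = 14.0782


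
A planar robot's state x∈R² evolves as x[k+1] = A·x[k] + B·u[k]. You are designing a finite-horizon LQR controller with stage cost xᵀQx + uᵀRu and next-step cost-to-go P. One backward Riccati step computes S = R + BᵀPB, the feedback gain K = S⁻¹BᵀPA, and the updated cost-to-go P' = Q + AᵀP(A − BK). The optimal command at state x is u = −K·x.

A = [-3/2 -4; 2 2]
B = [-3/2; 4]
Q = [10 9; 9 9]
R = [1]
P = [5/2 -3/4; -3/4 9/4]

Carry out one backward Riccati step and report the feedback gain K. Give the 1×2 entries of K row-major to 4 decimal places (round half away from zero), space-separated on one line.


0.5884 0.9153

BᵀP = [-6.7500 10.1250]
S = R + BᵀPB = [1] + [50.6250] = [51.6250]
BᵀPA = [30.3750 47.2500]
K = S⁻¹·BᵀPA = [0.5884 0.9153]
A−BK = [-0.6174 -2.6271; -0.3535 -1.6610]
AᵀP(A−BK) = [1.2530 4.4492; 4.4492 17.7542]
P' = Q + AᵀP(A−BK) = [11.2530 13.4492; 13.4492 26.7542]
tr(P') = 38.0073


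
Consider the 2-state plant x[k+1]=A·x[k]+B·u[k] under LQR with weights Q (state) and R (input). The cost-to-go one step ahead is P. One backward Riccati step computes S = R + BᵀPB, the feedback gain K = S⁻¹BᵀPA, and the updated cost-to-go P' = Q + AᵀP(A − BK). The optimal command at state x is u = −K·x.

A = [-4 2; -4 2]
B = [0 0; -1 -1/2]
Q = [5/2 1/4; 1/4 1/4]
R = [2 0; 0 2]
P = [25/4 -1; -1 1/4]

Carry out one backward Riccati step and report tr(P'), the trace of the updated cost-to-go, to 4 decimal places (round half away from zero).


BᵀP = [1.0000 -0.2500; 0.5000 -0.1250]
S = R + BᵀPB = [2 0; 0 2] + [0.2500 0.1250; 0.1250 0.0625] = [2.2500 0.1250; 0.1250 2.0625]
BᵀPA = [-3.0000 1.5000; -1.5000 0.7500]
K = S⁻¹·BᵀPA = [-1.2973 0.6486; -0.6486 0.3243]
A−BK = [-4.0000 2.0000; -5.6216 2.8108]
AᵀP(A−BK) = [67.1351 -33.5676; -33.5676 16.7838]
P' = Q + AᵀP(A−BK) = [69.6351 -33.3176; -33.3176 17.0338]
tr(P') = 86.6689

86.6689


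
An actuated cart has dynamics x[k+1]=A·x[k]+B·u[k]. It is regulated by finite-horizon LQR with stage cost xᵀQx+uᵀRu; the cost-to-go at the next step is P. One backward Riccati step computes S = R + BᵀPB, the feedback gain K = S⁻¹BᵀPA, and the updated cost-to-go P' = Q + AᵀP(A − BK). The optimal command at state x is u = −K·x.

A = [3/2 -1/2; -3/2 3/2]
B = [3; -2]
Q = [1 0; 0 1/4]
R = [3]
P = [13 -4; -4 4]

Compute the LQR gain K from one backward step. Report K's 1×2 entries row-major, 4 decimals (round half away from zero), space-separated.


BᵀP = [47.0000 -20.0000]
S = R + BᵀPB = [3] + [181.0000] = [184.0000]
BᵀPA = [100.5000 -53.5000]
K = S⁻¹·BᵀPA = [0.5462 -0.2908]
A−BK = [-0.1386 0.3723; -0.4076 0.9185]
AᵀP(A−BK) = [1.3573 -1.5285; -1.5285 2.6943]
P' = Q + AᵀP(A−BK) = [2.3573 -1.5285; -1.5285 2.9443]
tr(P') = 5.3016

0.5462 -0.2908


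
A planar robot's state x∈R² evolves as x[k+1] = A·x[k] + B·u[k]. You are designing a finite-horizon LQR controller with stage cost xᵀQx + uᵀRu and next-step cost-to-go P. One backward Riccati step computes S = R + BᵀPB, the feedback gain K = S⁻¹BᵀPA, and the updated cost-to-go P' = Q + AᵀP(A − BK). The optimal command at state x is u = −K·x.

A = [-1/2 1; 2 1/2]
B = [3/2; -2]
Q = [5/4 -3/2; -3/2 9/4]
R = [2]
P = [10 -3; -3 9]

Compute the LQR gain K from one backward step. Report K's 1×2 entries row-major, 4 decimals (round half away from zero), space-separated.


-0.7070 0.1242

BᵀP = [21.0000 -22.5000]
S = R + BᵀPB = [2] + [76.5000] = [78.5000]
BᵀPA = [-55.5000 9.7500]
K = S⁻¹·BᵀPA = [-0.7070 0.1242]
A−BK = [0.5605 0.8137; 0.5860 0.7484]
AᵀP(A−BK) = [5.2611 5.6433; 5.6433 8.0390]
P' = Q + AᵀP(A−BK) = [6.5111 4.1433; 4.1433 10.2890]
tr(P') = 16.8002


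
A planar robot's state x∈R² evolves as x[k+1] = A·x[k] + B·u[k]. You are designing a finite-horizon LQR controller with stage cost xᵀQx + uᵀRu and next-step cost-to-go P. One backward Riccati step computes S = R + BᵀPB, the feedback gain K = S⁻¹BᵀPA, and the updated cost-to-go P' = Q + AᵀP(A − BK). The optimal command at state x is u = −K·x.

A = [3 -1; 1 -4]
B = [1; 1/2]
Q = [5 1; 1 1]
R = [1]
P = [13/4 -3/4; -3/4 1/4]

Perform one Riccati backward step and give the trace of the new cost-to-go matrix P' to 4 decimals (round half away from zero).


BᵀP = [2.8750 -0.6250]
S = R + BᵀPB = [1] + [2.5625] = [3.5625]
BᵀPA = [8.0000 -0.3750]
K = S⁻¹·BᵀPA = [2.2456 -0.1053]
A−BK = [0.7544 -0.8947; -0.1228 -3.9474]
AᵀP(A−BK) = [7.0351 -0.1579; -0.1579 1.2105]
P' = Q + AᵀP(A−BK) = [12.0351 0.8421; 0.8421 2.2105]
tr(P') = 14.2456

14.2456


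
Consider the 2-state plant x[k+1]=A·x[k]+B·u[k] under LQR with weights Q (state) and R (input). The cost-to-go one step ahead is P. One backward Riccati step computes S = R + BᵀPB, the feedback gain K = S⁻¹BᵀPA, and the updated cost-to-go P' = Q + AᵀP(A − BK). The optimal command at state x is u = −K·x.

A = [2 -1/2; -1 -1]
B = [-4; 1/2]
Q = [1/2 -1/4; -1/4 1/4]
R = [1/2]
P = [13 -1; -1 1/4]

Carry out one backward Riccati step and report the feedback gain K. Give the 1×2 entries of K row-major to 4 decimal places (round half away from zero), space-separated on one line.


BᵀP = [-52.5000 4.1250]
S = R + BᵀPB = [1/2] + [212.0625] = [212.5625]
BᵀPA = [-109.1250 22.1250]
K = S⁻¹·BᵀPA = [-0.5134 0.1041]
A−BK = [-0.0535 -0.0837; -0.7433 -1.0520]
AᵀP(A−BK) = [0.2276 0.1085; 0.1085 0.1971]
P' = Q + AᵀP(A−BK) = [0.7276 -0.1415; -0.1415 0.4471]
tr(P') = 1.1747

-0.5134 0.1041


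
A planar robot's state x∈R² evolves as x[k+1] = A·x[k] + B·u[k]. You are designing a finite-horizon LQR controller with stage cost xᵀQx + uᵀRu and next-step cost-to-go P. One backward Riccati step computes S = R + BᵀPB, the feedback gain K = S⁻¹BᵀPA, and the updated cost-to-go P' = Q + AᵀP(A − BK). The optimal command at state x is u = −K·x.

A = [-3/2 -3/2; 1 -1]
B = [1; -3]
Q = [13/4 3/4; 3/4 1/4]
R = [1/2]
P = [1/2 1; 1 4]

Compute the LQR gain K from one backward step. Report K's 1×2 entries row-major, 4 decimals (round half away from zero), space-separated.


-0.2339 0.4758

BᵀP = [-2.5000 -11.0000]
S = R + BᵀPB = [1/2] + [30.5000] = [31.0000]
BᵀPA = [-7.2500 14.7500]
K = S⁻¹·BᵀPA = [-0.2339 0.4758]
A−BK = [-1.2661 -1.9758; 0.2984 0.4274]
AᵀP(A−BK) = [0.4294 0.5746; 0.5746 1.1069]
P' = Q + AᵀP(A−BK) = [3.6794 1.3246; 1.3246 1.3569]
tr(P') = 5.0363


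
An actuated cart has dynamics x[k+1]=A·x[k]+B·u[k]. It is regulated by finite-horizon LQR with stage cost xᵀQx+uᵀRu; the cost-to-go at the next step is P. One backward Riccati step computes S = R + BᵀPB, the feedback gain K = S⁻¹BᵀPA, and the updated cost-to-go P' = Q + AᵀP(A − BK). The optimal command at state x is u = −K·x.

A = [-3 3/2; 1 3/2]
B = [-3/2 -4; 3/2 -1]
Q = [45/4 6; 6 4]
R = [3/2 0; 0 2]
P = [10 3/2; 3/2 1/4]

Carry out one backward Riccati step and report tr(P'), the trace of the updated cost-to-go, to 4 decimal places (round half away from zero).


16.4633

BᵀP = [-12.7500 -1.8750; -41.5000 -6.2500]
S = R + BᵀPB = [3/2 0; 0 2] + [16.3125 52.8750; 52.8750 172.2500] = [17.8125 52.8750; 52.8750 174.2500]
BᵀPA = [36.3750 -21.9375; 118.2500 -71.6250]
K = S⁻¹·BᵀPA = [0.2788 -0.1150; 0.5940 -0.3761]
A−BK = [-0.2057 -0.1771; 1.1759 1.2964]
AᵀP(A−BK) = [0.8655 -0.4620; -0.4620 0.3478]
P' = Q + AᵀP(A−BK) = [12.1155 5.5380; 5.5380 4.3478]
tr(P') = 16.4633


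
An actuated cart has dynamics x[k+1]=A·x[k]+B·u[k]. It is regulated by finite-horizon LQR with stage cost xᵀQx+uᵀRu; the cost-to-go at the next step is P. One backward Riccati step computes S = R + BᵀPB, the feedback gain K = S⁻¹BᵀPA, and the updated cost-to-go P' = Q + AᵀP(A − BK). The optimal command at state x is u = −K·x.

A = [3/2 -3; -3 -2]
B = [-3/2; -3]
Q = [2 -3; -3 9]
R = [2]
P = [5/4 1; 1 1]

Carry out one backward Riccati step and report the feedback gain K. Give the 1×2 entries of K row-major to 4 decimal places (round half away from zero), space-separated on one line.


0.2712 1.0356

BᵀP = [-4.8750 -4.5000]
S = R + BᵀPB = [2] + [20.8125] = [22.8125]
BᵀPA = [6.1875 23.6250]
K = S⁻¹·BᵀPA = [0.2712 1.0356]
A−BK = [1.9068 -1.4466; -2.1863 1.1068]
AᵀP(A−BK) = [1.1342 -0.0329; -0.0329 2.7836]
P' = Q + AᵀP(A−BK) = [3.1342 -3.0329; -3.0329 11.7836]
tr(P') = 14.9178


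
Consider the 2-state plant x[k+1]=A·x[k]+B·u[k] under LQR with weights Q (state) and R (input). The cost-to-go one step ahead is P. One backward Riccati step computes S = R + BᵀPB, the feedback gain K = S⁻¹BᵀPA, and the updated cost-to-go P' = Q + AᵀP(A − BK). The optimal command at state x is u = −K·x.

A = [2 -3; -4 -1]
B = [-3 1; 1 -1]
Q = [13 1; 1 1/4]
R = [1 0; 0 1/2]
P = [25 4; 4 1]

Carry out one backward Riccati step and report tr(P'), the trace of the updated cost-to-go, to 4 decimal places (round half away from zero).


19.3143

BᵀP = [-71.0000 -11.0000; 21.0000 3.0000]
S = R + BᵀPB = [1 0; 0 1/2] + [202.0000 -60.0000; -60.0000 18.0000] = [203.0000 -60.0000; -60.0000 18.5000]
BᵀPA = [-98.0000 224.0000; 30.0000 -66.0000]
K = S⁻¹·BᵀPA = [-0.0836 1.1833; 1.3505 0.2701]
A−BK = [0.3987 0.2797; -2.5659 -1.9132]
AᵀP(A−BK) = [3.2926 1.8585; 1.8585 2.7717]
P' = Q + AᵀP(A−BK) = [16.2926 2.8585; 2.8585 3.0217]
tr(P') = 19.3143


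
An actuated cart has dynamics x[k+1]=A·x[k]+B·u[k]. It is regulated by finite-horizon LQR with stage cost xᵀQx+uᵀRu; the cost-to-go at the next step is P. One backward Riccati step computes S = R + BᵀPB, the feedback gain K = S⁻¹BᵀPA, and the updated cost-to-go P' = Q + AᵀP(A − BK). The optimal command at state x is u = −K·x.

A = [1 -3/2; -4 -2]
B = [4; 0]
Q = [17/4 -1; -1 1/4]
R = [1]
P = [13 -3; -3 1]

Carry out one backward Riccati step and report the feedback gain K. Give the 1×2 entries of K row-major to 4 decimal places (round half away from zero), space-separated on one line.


0.4785 -0.2584

BᵀP = [52.0000 -12.0000]
S = R + BᵀPB = [1] + [208.0000] = [209.0000]
BᵀPA = [100.0000 -54.0000]
K = S⁻¹·BᵀPA = [0.4785 -0.2584]
A−BK = [-0.9139 -0.4665; -4.0000 -2.0000]
AᵀP(A−BK) = [5.1531 2.3373; 2.3373 1.2978]
P' = Q + AᵀP(A−BK) = [9.4031 1.3373; 1.3373 1.5478]
tr(P') = 10.9510


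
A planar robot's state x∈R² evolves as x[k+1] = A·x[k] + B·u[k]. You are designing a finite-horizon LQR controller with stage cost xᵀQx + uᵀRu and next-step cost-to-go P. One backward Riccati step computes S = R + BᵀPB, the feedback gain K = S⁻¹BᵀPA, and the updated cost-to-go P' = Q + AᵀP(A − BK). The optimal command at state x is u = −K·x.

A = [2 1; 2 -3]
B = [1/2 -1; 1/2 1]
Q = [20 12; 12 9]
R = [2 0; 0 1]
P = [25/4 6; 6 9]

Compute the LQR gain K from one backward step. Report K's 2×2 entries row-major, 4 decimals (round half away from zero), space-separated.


3.0439 -1.5993 0.3093 -1.6591

BᵀP = [6.1250 7.5000; -0.2500 3.0000]
S = R + BᵀPB = [2 0; 0 1] + [6.8125 1.3750; 1.3750 3.2500] = [8.8125 1.3750; 1.3750 4.2500]
BᵀPA = [27.2500 -16.3750; 5.5000 -9.2500]
K = S⁻¹·BᵀPA = [3.0439 -1.5993; 0.3093 -1.6591]
A−BK = [0.7873 0.1406; 0.1687 -0.5413]
AᵀP(A−BK) = [24.3515 -12.7944; -12.7944 9.7153]
P' = Q + AᵀP(A−BK) = [44.3515 -0.7944; -0.7944 18.7153]
tr(P') = 63.0668


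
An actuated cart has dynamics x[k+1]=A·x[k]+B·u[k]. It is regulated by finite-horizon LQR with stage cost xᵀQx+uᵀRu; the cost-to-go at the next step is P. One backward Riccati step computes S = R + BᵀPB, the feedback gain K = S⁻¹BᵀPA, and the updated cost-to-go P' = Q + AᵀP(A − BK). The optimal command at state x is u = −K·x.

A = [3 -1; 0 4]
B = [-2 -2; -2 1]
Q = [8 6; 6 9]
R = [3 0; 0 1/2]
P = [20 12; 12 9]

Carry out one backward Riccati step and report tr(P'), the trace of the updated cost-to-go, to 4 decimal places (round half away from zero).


22.9509

BᵀP = [-64.0000 -42.0000; -28.0000 -15.0000]
S = R + BᵀPB = [3 0; 0 1/2] + [212.0000 86.0000; 86.0000 41.0000] = [215.0000 86.0000; 86.0000 41.5000]
BᵀPA = [-192.0000 -104.0000; -84.0000 -32.0000]
K = S⁻¹·BᵀPA = [-0.4874 -1.0246; -1.0141 1.3521]
A−BK = [-0.0029 -0.3449; 0.0393 0.5988]
AᵀP(A−BK) = [1.2381 0.8608; 0.8608 4.7127]
P' = Q + AᵀP(A−BK) = [9.2381 6.8608; 6.8608 13.7127]
tr(P') = 22.9509


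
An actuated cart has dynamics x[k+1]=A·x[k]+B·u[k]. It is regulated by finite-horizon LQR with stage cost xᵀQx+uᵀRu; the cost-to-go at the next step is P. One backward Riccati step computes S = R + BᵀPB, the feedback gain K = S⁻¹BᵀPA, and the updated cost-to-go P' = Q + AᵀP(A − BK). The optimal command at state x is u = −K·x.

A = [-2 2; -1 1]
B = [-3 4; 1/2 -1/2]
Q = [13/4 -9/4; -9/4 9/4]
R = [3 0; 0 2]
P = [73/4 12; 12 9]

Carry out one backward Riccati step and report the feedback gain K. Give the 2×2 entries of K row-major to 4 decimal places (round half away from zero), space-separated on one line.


0.2052 -0.2052 -0.5669 0.5669

BᵀP = [-48.7500 -31.5000; 67.0000 43.5000]
S = R + BᵀPB = [3 0; 0 2] + [130.5000 -179.2500; -179.2500 246.2500] = [133.5000 -179.2500; -179.2500 248.2500]
BᵀPA = [129.0000 -129.0000; -177.5000 177.5000]
K = S⁻¹·BᵀPA = [0.2052 -0.2052; -0.5669 0.5669]
A−BK = [0.8830 -0.8830; -1.3860 1.3860]
AᵀP(A−BK) = [2.9152 -2.9152; -2.9152 2.9152]
P' = Q + AᵀP(A−BK) = [6.1652 -5.1652; -5.1652 5.1652]
tr(P') = 11.3305


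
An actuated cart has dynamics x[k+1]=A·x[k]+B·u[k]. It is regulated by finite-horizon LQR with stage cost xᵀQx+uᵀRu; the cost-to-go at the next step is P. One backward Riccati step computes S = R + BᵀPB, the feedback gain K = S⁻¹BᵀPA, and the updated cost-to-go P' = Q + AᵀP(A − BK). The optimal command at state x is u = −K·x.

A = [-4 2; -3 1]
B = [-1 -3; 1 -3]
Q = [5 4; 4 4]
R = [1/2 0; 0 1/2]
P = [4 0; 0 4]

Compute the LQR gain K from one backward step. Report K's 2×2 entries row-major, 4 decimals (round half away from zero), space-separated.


BᵀP = [-4.0000 4.0000; -12.0000 -12.0000]
S = R + BᵀPB = [1/2 0; 0 1/2] + [8.0000 0.0000; 0.0000 72.0000] = [8.5000 0.0000; 0.0000 72.5000]
BᵀPA = [4.0000 -4.0000; 84.0000 -36.0000]
K = S⁻¹·BᵀPA = [0.4706 -0.4706; 1.1586 -0.4966]
A−BK = [-0.0535 0.0398; 0.0053 -0.0191]
AᵀP(A−BK) = [0.7935 -0.4073; -0.4073 0.2418]
P' = Q + AᵀP(A−BK) = [5.7935 3.5927; 3.5927 4.2418]
tr(P') = 10.0353

0.4706 -0.4706 1.1586 -0.4966


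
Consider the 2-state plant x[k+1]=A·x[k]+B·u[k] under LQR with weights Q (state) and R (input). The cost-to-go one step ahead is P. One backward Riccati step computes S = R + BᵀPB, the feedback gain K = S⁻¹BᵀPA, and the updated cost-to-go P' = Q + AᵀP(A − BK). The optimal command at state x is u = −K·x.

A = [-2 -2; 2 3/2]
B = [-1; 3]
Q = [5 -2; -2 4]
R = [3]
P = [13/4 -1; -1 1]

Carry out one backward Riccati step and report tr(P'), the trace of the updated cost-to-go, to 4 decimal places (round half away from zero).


19.3676

BᵀP = [-6.2500 4.0000]
S = R + BᵀPB = [3] + [18.2500] = [21.2500]
BᵀPA = [20.5000 18.5000]
K = S⁻¹·BᵀPA = [0.9647 0.8706]
A−BK = [-1.0353 -1.1294; -0.8941 -1.1118]
AᵀP(A−BK) = [5.2235 5.1529; 5.1529 5.1441]
P' = Q + AᵀP(A−BK) = [10.2235 3.1529; 3.1529 9.1441]
tr(P') = 19.3676


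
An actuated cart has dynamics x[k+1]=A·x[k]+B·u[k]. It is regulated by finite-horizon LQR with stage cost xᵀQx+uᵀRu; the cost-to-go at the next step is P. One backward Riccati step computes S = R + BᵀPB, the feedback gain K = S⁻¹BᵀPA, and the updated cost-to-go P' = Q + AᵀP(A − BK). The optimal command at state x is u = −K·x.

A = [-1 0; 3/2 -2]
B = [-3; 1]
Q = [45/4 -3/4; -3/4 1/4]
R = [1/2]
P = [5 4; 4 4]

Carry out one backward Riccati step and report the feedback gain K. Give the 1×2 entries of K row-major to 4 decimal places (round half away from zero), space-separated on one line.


-0.0392 0.6275

BᵀP = [-11.0000 -8.0000]
S = R + BᵀPB = [1/2] + [25.0000] = [25.5000]
BᵀPA = [-1.0000 16.0000]
K = S⁻¹·BᵀPA = [-0.0392 0.6275]
A−BK = [-1.1176 1.8824; 1.5392 -2.6275]
AᵀP(A−BK) = [1.9608 -3.3725; -3.3725 5.9608]
P' = Q + AᵀP(A−BK) = [13.2108 -4.1225; -4.1225 6.2108]
tr(P') = 19.4216


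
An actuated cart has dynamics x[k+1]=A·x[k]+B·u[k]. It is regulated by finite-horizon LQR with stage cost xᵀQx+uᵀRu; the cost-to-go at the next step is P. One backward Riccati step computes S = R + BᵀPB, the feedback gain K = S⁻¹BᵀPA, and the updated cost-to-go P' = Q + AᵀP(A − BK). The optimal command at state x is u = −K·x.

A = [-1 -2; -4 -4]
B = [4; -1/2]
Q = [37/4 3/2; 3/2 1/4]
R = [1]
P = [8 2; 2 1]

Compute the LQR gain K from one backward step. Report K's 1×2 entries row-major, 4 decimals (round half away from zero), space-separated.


-0.5031 -0.7588

BᵀP = [31.0000 7.5000]
S = R + BᵀPB = [1] + [120.2500] = [121.2500]
BᵀPA = [-61.0000 -92.0000]
K = S⁻¹·BᵀPA = [-0.5031 -0.7588]
A−BK = [1.0124 1.0351; -4.2515 -4.3794]
AᵀP(A−BK) = [9.3113 9.7155; 9.7155 10.1938]
P' = Q + AᵀP(A−BK) = [18.5613 11.2155; 11.2155 10.4438]
tr(P') = 29.0052


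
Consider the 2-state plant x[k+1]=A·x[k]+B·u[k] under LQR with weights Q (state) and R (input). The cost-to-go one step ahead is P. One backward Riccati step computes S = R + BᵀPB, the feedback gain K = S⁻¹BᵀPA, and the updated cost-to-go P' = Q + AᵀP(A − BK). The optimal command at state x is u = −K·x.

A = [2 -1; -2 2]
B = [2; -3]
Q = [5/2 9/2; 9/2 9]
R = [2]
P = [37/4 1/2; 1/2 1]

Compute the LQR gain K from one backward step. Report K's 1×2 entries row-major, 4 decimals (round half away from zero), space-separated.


0.9048 -0.5000

BᵀP = [17.0000 -2.0000]
S = R + BᵀPB = [2] + [40.0000] = [42.0000]
BᵀPA = [38.0000 -21.0000]
K = S⁻¹·BᵀPA = [0.9048 -0.5000]
A−BK = [0.1905 0.0000; 0.7143 0.5000]
AᵀP(A−BK) = [2.6190 -0.5000; -0.5000 0.7500]
P' = Q + AᵀP(A−BK) = [5.1190 4.0000; 4.0000 9.7500]
tr(P') = 14.8690


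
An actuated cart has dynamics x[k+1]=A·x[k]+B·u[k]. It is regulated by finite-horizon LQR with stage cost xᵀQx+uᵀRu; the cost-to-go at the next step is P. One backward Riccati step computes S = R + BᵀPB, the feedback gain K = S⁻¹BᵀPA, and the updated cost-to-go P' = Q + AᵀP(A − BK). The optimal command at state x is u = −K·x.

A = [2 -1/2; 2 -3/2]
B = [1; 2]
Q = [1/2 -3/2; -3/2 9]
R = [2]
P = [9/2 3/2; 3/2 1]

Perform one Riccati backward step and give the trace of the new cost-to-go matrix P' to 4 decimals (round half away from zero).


14.8826

BᵀP = [7.5000 3.5000]
S = R + BᵀPB = [2] + [14.5000] = [16.5000]
BᵀPA = [22.0000 -9.0000]
K = S⁻¹·BᵀPA = [1.3333 -0.5455]
A−BK = [0.6667 0.0455; -0.6667 -0.4091]
AᵀP(A−BK) = [4.6667 -1.5000; -1.5000 0.7159]
P' = Q + AᵀP(A−BK) = [5.1667 -3.0000; -3.0000 9.7159]
tr(P') = 14.8826


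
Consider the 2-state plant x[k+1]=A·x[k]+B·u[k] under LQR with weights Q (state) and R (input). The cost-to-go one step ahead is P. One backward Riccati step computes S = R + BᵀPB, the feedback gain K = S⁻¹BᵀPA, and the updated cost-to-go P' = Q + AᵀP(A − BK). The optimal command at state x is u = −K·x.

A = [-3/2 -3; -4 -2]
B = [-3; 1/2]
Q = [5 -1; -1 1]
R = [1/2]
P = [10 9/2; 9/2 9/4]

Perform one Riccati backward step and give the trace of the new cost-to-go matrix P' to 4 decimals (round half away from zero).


BᵀP = [-27.7500 -12.3750]
S = R + BᵀPB = [1/2] + [77.0625] = [77.5625]
BᵀPA = [91.1250 108.0000]
K = S⁻¹·BᵀPA = [1.1749 1.3924]
A−BK = [2.0246 1.1773; -4.5874 -2.6962]
AᵀP(A−BK) = [5.4410 3.6152; 3.6152 2.6180]
P' = Q + AᵀP(A−BK) = [10.4410 2.6152; 2.6152 3.6180]
tr(P') = 14.0590

14.0590


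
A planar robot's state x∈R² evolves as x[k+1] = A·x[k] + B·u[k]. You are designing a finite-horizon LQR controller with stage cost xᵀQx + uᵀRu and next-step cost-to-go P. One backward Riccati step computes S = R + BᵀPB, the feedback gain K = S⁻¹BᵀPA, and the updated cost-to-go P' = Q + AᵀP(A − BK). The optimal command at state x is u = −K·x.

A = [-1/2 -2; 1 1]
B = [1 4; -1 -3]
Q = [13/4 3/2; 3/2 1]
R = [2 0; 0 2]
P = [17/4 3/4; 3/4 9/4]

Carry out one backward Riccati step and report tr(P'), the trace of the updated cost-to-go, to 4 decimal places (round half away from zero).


BᵀP = [3.5000 -1.5000; 14.7500 -3.7500]
S = R + BᵀPB = [2 0; 0 2] + [5.0000 18.5000; 18.5000 70.2500] = [7.0000 18.5000; 18.5000 72.2500]
BᵀPA = [-3.2500 -8.5000; -11.1250 -33.2500]
K = S⁻¹·BᵀPA = [-0.1774 0.0061; -0.1086 -0.4618]
A−BK = [0.1116 -0.1590; 0.4969 -0.3792]
AᵀP(A−BK) = [0.7783 -0.4924; -0.4924 0.9480]
P' = Q + AᵀP(A−BK) = [4.0283 1.0076; 1.0076 1.9480]
tr(P') = 5.9763

5.9763


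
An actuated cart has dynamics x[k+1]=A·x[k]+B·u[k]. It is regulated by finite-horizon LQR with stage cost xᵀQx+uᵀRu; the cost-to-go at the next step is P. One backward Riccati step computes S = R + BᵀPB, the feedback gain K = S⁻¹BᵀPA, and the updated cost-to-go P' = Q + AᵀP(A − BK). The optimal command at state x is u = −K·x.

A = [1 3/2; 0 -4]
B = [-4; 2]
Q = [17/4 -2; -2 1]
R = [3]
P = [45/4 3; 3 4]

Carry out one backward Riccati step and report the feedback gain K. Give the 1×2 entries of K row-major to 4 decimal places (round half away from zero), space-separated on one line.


-0.2583 -0.2815

BᵀP = [-39.0000 -4.0000]
S = R + BᵀPB = [3] + [148.0000] = [151.0000]
BᵀPA = [-39.0000 -42.5000]
K = S⁻¹·BᵀPA = [-0.2583 -0.2815]
A−BK = [-0.0331 0.3742; 0.5166 -3.4371]
AᵀP(A−BK) = [1.1772 -6.1018; -6.1018 41.3506]
P' = Q + AᵀP(A−BK) = [5.4272 -8.1018; -8.1018 42.3506]
tr(P') = 47.7777


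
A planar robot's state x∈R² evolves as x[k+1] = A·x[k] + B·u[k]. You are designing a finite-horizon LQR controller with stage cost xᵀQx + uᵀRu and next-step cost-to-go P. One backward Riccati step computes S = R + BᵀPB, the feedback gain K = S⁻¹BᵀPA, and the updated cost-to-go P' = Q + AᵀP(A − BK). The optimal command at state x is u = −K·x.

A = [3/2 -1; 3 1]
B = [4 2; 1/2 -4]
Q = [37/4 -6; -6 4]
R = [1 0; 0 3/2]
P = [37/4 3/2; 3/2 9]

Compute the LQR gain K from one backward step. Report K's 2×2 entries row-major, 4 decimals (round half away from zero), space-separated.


BᵀP = [37.7500 10.5000; 12.5000 -33.0000]
S = R + BᵀPB = [1 0; 0 3/2] + [156.2500 33.5000; 33.5000 157.0000] = [157.2500 33.5000; 33.5000 158.5000]
BᵀPA = [88.1250 -27.2500; -80.2500 -45.5000]
K = S⁻¹·BᵀPA = [0.6998 -0.1174; -0.6542 -0.2622]
A−BK = [0.0093 -0.0058; 0.0333 0.0097]
AᵀP(A−BK) = [1.1434 0.1774; 0.1774 0.1179]
P' = Q + AᵀP(A−BK) = [10.3934 -5.8226; -5.8226 4.1179]
tr(P') = 14.5113

0.6998 -0.1174 -0.6542 -0.2622


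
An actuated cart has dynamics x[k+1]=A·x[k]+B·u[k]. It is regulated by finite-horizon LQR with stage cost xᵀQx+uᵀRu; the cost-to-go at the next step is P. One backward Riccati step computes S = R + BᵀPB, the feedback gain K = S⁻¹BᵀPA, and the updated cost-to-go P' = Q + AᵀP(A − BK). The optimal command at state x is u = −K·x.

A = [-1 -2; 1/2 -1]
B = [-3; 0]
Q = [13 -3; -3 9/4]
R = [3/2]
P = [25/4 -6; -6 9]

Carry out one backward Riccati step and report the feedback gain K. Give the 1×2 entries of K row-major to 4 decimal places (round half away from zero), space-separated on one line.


BᵀP = [-18.7500 18.0000]
S = R + BᵀPB = [3/2] + [56.2500] = [57.7500]
BᵀPA = [27.7500 19.5000]
K = S⁻¹·BᵀPA = [0.4805 0.3377]
A−BK = [0.4416 -0.9870; 0.5000 -1.0000]
AᵀP(A−BK) = [1.1656 -1.3701; -1.3701 3.4156]
P' = Q + AᵀP(A−BK) = [14.1656 -4.3701; -4.3701 5.6656]
tr(P') = 19.8312

0.4805 0.3377


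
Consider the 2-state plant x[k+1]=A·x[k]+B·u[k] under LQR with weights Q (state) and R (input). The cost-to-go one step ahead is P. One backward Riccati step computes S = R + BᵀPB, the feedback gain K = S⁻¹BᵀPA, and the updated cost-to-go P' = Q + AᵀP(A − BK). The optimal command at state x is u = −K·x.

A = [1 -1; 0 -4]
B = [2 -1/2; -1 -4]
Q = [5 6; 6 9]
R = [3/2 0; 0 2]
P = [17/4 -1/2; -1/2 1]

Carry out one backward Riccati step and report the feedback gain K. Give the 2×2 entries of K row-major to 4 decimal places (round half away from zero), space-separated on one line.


BᵀP = [9.0000 -2.0000; -0.1250 -3.7500]
S = R + BᵀPB = [3/2 0; 0 2] + [20.0000 3.5000; 3.5000 15.0625] = [21.5000 3.5000; 3.5000 17.0625]
BᵀPA = [9.0000 -1.0000; -0.1250 15.1250]
K = S⁻¹·BᵀPA = [0.4343 -0.1974; -0.0964 0.9269]
A−BK = [0.0832 -0.1417; 0.0486 -0.4896]
AᵀP(A−BK) = [0.3293 -0.3575; -0.3575 2.0326]
P' = Q + AᵀP(A−BK) = [5.3293 5.6425; 5.6425 11.0326]
tr(P') = 16.3619

0.4343 -0.1974 -0.0964 0.9269


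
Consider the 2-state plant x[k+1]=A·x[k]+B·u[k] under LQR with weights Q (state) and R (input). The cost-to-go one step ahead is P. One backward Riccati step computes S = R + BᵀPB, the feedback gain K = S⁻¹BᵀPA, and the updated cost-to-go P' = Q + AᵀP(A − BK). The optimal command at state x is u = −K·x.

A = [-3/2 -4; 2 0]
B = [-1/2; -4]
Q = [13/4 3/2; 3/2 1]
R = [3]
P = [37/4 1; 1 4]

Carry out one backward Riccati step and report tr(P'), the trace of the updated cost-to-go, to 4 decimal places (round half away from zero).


BᵀP = [-8.6250 -16.5000]
S = R + BᵀPB = [3] + [70.3125] = [73.3125]
BᵀPA = [-20.0625 34.5000]
K = S⁻¹·BᵀPA = [-0.2737 0.4706]
A−BK = [-1.6368 -3.7647; 0.9054 1.8824]
AᵀP(A−BK) = [25.3223 56.9412; 56.9412 131.7647]
P' = Q + AᵀP(A−BK) = [28.5723 58.4412; 58.4412 132.7647]
tr(P') = 161.3370

161.3370


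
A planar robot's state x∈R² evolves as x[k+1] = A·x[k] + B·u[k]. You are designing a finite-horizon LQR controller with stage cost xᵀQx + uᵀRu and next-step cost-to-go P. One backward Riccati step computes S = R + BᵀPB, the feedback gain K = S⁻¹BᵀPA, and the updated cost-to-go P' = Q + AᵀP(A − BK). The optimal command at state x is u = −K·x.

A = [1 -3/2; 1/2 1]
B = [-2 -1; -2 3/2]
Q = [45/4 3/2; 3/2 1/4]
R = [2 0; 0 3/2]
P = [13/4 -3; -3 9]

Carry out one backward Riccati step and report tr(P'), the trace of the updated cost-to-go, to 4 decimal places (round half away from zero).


BᵀP = [-0.5000 -12.0000; -7.7500 16.5000]
S = R + BᵀPB = [2 0; 0 3/2] + [25.0000 -17.5000; -17.5000 32.5000] = [27.0000 -17.5000; -17.5000 34.0000]
BᵀPA = [-6.5000 -11.2500; 0.5000 28.1250]
K = S⁻¹·BᵀPA = [-0.3470 0.1793; -0.1639 0.9195]
A−BK = [0.1422 -0.2219; 0.0519 -0.0206]
AᵀP(A−BK) = [0.3267 -0.4193; -0.4193 1.4689]
P' = Q + AᵀP(A−BK) = [11.5767 1.0807; 1.0807 1.7189]
tr(P') = 13.2956

13.2956


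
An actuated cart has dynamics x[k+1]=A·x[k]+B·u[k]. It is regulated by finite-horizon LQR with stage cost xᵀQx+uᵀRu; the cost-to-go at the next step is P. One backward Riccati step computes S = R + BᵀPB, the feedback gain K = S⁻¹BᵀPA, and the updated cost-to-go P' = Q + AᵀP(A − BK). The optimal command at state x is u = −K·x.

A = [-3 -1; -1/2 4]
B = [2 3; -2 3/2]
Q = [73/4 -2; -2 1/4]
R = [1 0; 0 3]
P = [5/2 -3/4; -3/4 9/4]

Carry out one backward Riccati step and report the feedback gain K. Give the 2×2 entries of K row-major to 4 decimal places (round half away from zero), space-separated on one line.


BᵀP = [6.5000 -6.0000; 6.3750 1.1250]
S = R + BᵀPB = [1 0; 0 3] + [25.0000 10.5000; 10.5000 20.8125] = [26.0000 10.5000; 10.5000 23.8125]
BᵀPA = [-16.5000 -30.5000; -19.6875 -1.8750]
K = S⁻¹·BᵀPA = [-0.3659 -1.3885; -0.6654 0.5335]
A−BK = [-0.2719 0.1765; -0.2336 0.4226]
AᵀP(A−BK) = [1.6746 -0.7821; -0.7821 3.1499]
P' = Q + AᵀP(A−BK) = [19.9246 -2.7821; -2.7821 3.3999]
tr(P') = 23.3245

-0.3659 -1.3885 -0.6654 0.5335


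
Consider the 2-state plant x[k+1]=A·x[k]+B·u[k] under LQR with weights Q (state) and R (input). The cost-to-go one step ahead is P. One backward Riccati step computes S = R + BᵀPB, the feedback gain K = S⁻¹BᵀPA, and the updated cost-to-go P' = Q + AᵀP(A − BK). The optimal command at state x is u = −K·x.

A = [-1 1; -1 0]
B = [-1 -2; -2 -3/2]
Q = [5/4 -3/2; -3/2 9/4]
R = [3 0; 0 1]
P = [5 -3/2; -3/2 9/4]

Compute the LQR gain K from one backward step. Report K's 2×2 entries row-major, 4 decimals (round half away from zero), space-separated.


BᵀP = [-2.0000 -3.0000; -7.7500 -0.3750]
S = R + BᵀPB = [3 0; 0 1] + [8.0000 8.5000; 8.5000 16.0625] = [11.0000 8.5000; 8.5000 17.0625]
BᵀPA = [5.0000 -2.0000; 8.1250 -7.7500]
K = S⁻¹·BᵀPA = [0.1408 0.2750; 0.4061 -0.5912]
A−BK = [-0.0471 0.0926; -0.1094 -0.3368]
AᵀP(A−BK) = [0.2469 -0.0715; -0.0715 0.9681]
P' = Q + AᵀP(A−BK) = [1.4969 -1.5715; -1.5715 3.2181]
tr(P') = 4.7149

0.1408 0.2750 0.4061 -0.5912


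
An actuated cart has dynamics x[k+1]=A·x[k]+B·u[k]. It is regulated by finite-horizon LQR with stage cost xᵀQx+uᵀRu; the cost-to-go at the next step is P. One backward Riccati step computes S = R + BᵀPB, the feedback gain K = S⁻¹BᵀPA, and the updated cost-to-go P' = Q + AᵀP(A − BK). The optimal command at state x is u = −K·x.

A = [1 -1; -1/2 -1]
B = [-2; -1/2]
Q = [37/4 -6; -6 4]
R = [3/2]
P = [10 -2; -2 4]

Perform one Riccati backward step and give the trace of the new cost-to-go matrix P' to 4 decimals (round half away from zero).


18.3539

BᵀP = [-19.0000 2.0000]
S = R + BᵀPB = [3/2] + [37.0000] = [38.5000]
BᵀPA = [-20.0000 17.0000]
K = S⁻¹·BᵀPA = [-0.5195 0.4416]
A−BK = [-0.0390 -0.1169; -0.7597 -0.7792]
AᵀP(A−BK) = [2.6104 1.8312; 1.8312 2.4935]
P' = Q + AᵀP(A−BK) = [11.8604 -4.1688; -4.1688 6.4935]
tr(P') = 18.3539


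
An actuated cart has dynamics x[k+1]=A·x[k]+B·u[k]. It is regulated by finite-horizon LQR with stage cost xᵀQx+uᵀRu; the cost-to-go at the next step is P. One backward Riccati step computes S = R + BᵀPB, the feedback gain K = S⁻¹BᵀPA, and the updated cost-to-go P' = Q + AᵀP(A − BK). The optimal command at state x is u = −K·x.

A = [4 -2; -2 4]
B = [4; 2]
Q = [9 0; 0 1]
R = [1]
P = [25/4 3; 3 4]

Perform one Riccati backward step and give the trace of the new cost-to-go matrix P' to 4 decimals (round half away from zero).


74.2727

BᵀP = [31.0000 20.0000]
S = R + BᵀPB = [1] + [164.0000] = [165.0000]
BᵀPA = [84.0000 18.0000]
K = S⁻¹·BᵀPA = [0.5091 0.1091]
A−BK = [1.9636 -2.4364; -3.0182 3.7818]
AᵀP(A−BK) = [25.2364 -31.1636; -31.1636 39.0364]
P' = Q + AᵀP(A−BK) = [34.2364 -31.1636; -31.1636 40.0364]
tr(P') = 74.2727


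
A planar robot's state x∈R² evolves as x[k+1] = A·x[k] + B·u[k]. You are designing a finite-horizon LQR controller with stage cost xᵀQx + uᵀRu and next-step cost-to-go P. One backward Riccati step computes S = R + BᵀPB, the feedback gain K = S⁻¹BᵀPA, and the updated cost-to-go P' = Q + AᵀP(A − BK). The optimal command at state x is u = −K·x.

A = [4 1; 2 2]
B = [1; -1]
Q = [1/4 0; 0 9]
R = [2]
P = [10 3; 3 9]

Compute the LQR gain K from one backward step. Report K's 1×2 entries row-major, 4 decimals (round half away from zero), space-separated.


1.0667 -0.3333

BᵀP = [7.0000 -6.0000]
S = R + BᵀPB = [2] + [13.0000] = [15.0000]
BᵀPA = [16.0000 -5.0000]
K = S⁻¹·BᵀPA = [1.0667 -0.3333]
A−BK = [2.9333 1.3333; 3.0667 1.6667]
AᵀP(A−BK) = [226.9333 111.3333; 111.3333 56.3333]
P' = Q + AᵀP(A−BK) = [227.1833 111.3333; 111.3333 65.3333]
tr(P') = 292.5167


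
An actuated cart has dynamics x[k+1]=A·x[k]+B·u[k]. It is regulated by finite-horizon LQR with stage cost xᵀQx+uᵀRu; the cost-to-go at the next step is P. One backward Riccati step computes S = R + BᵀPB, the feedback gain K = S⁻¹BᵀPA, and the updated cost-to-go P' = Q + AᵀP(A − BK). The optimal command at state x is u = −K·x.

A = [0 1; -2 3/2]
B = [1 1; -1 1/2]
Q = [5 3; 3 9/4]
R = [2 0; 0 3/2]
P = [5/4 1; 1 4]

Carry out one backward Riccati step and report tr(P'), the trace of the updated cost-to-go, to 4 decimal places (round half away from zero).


15.3463

BᵀP = [0.2500 -3.0000; 1.7500 3.0000]
S = R + BᵀPB = [2 0; 0 3/2] + [3.2500 -1.2500; -1.2500 3.2500] = [5.2500 -1.2500; -1.2500 4.7500]
BᵀPA = [6.0000 -4.2500; -6.0000 6.2500]
K = S⁻¹·BᵀPA = [0.8984 -0.5294; -1.0267 1.1765]
A−BK = [0.1283 0.3529; -0.5882 0.3824]
AᵀP(A−BK) = [4.4492 -3.7647; -3.7647 3.6471]
P' = Q + AᵀP(A−BK) = [9.4492 -0.7647; -0.7647 5.8971]
tr(P') = 15.3463


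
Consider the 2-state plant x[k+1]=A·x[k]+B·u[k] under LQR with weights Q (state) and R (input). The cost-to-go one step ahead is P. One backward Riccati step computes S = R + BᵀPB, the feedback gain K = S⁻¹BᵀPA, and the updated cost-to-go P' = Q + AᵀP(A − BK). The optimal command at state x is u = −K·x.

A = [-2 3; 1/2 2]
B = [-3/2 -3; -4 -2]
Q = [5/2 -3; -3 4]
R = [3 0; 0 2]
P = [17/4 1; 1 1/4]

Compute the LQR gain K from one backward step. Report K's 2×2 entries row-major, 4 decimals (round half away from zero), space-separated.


0.1663 -0.3346 0.4083 -0.7355

BᵀP = [-10.3750 -2.5000; -14.7500 -3.5000]
S = R + BᵀPB = [3 0; 0 2] + [25.5625 36.1250; 36.1250 51.2500] = [28.5625 36.1250; 36.1250 53.2500]
BᵀPA = [19.5000 -36.1250; 27.7500 -51.2500]
K = S⁻¹·BᵀPA = [0.1663 -0.3346; 0.4083 -0.7355]
A−BK = [-0.5256 0.2918; 1.9818 -0.8093]
AᵀP(A−BK) = [0.4891 -0.8166; -0.8166 1.4709]
P' = Q + AᵀP(A−BK) = [2.9891 -3.8166; -3.8166 5.4709]
tr(P') = 8.4600


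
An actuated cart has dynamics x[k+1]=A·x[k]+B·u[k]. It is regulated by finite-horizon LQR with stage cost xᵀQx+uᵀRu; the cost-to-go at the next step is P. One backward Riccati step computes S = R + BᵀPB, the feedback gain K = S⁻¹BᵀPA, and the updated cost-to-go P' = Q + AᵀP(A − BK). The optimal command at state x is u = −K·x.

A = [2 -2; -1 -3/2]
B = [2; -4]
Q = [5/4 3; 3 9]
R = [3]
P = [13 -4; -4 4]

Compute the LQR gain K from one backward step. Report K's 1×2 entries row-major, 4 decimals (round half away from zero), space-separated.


BᵀP = [42.0000 -24.0000]
S = R + BᵀPB = [3] + [180.0000] = [183.0000]
BᵀPA = [108.0000 -48.0000]
K = S⁻¹·BᵀPA = [0.5902 -0.2623]
A−BK = [0.8197 -1.4754; 1.3607 -2.5492]
AᵀP(A−BK) = [8.2623 -13.6721; -13.6721 24.4098]
P' = Q + AᵀP(A−BK) = [9.5123 -10.6721; -10.6721 33.4098]
tr(P') = 42.9221

0.5902 -0.2623


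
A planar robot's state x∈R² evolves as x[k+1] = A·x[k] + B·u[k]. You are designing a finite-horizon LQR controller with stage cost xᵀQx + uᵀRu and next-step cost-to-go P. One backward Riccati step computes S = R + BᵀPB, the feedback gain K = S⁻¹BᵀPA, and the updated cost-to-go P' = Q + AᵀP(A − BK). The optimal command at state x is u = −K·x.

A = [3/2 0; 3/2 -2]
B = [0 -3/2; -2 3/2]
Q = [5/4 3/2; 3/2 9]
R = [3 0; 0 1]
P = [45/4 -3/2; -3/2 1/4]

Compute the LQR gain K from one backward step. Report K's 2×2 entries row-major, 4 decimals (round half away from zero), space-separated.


BᵀP = [3.0000 -0.5000; -19.1250 2.6250]
S = R + BᵀPB = [3 0; 0 1] + [1.0000 -5.2500; -5.2500 32.6250] = [4.0000 -5.2500; -5.2500 33.6250]
BᵀPA = [3.7500 1.0000; -24.7500 -5.2500]
K = S⁻¹·BᵀPA = [-0.0359 0.0567; -0.7417 -0.1473]
A−BK = [0.3875 -0.2209; 2.5406 -1.6657]
AᵀP(A−BK) = [0.9034 -0.1078; -0.1078 0.1701]
P' = Q + AᵀP(A−BK) = [2.1534 1.3922; 1.3922 9.1701]
tr(P') = 11.3235

-0.0359 0.0567 -0.7417 -0.1473


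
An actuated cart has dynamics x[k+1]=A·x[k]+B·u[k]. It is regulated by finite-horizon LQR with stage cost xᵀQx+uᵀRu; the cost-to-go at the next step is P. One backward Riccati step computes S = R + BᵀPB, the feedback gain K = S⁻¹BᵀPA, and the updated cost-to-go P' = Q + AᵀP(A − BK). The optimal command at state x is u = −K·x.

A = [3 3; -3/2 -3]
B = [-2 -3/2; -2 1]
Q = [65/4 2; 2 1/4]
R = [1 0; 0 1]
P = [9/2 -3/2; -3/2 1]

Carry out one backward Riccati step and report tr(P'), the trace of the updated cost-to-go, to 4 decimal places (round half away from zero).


BᵀP = [-6.0000 1.0000; -8.2500 3.2500]
S = R + BᵀPB = [1 0; 0 1] + [10.0000 10.0000; 10.0000 15.6250] = [11.0000 10.0000; 10.0000 16.6250]
BᵀPA = [-19.5000 -21.0000; -29.6250 -34.5000]
K = S⁻¹·BᵀPA = [-0.3371 -0.0498; -1.5792 -2.0452]
A−BK = [-0.0430 -0.1674; -0.5950 -1.0543]
AᵀP(A−BK) = [2.8931 3.6889; 3.6889 4.8937]
P' = Q + AᵀP(A−BK) = [19.1431 5.6889; 5.6889 5.1437]
tr(P') = 24.2868

24.2868


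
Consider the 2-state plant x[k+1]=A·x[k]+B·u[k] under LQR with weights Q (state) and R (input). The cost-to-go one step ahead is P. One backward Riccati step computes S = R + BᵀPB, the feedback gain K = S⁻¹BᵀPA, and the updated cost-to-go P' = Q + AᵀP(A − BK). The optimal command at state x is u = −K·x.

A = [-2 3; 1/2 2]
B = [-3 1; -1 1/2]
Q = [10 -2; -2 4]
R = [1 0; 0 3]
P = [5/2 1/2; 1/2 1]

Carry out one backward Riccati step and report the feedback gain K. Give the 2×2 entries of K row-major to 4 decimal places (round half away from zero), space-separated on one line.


0.5322 -1.0014 -0.0123 0.1579

BᵀP = [-8.0000 -2.5000; 2.7500 1.0000]
S = R + BᵀPB = [1 0; 0 3] + [26.5000 -9.2500; -9.2500 3.2500] = [27.5000 -9.2500; -9.2500 6.2500]
BᵀPA = [14.7500 -29.0000; -5.0000 10.2500]
K = S⁻¹·BᵀPA = [0.5322 -1.0014; -0.0123 0.1579]
A−BK = [-0.3910 -0.1622; 1.0384 0.9196]
AᵀP(A−BK) = [1.3382 0.3106; 0.3106 1.8400]
P' = Q + AᵀP(A−BK) = [11.3382 -1.6894; -1.6894 5.8400]
tr(P') = 17.1781
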